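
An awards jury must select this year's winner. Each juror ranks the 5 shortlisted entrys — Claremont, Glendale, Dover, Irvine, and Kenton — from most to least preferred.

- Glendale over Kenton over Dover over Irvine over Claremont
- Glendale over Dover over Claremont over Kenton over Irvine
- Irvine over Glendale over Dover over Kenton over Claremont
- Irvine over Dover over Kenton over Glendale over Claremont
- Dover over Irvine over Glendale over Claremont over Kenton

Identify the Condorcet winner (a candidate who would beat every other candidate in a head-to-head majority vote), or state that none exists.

None — there is no Condorcet winner

Head-to-head results (5 voters total):
Claremont vs Glendale: Glendale wins 5–0.
Claremont vs Dover: Dover wins 5–0.
Claremont vs Irvine: Irvine wins 4–1.
Claremont vs Kenton: Kenton wins 3–2.
Glendale vs Dover: Glendale wins 3–2.
Glendale vs Irvine: Irvine wins 3–2.
Glendale vs Kenton: Glendale wins 4–1.
Dover vs Irvine: Dover wins 3–2.
Dover vs Kenton: Dover wins 4–1.
Irvine vs Kenton: Irvine wins 3–2.
No candidate beats all others: Glendale beats Dover beats Irvine beats Glendale, a majority cycle.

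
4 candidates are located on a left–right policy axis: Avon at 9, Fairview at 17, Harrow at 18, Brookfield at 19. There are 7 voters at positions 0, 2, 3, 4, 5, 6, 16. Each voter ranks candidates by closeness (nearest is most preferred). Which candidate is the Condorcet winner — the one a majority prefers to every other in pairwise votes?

Avon

With single-peaked preferences on a line, the Condorcet winner is the candidate closest to the median voter.
The median voter (position 4) is closest to Avon at 9.
Check: Avon vs Brookfield — voters closer to Avon: 6 of 7.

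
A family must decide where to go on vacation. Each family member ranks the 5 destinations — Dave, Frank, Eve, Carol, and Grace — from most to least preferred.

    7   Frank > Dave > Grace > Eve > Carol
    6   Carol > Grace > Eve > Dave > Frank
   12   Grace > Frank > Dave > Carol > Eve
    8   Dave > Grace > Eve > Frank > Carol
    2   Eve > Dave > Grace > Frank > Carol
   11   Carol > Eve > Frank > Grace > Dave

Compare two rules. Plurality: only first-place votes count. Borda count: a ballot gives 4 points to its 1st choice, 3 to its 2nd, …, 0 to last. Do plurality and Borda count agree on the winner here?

Plurality first-place counts: Dave 8, Frank 7, Eve 2, Carol 17, Grace 12 → Carol.
Borda totals: Dave 89, Frank 96, Eve 76, Carol 80, Grace 119 → Grace.
The two rules disagree: plurality picks Carol, Borda picks Grace.

No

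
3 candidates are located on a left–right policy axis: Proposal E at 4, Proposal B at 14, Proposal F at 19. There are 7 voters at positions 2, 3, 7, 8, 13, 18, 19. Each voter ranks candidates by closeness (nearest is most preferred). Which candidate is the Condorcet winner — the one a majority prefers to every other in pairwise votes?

With single-peaked preferences on a line, the Condorcet winner is the candidate closest to the median voter.
The median voter (position 8) is closest to Proposal E at 4.
Check: Proposal E vs Proposal B — voters closer to Proposal E: 4 of 7.

Proposal E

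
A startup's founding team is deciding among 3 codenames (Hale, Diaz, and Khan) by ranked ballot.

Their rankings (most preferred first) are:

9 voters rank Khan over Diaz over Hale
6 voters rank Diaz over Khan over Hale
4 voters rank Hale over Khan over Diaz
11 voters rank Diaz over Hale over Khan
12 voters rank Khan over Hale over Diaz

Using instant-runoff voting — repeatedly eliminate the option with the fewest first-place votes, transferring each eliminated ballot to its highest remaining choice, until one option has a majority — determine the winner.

Khan

Round 1: Khan 21, Diaz 17, Hale 4. Hale has the fewest and is eliminated.
Round 2: Khan 25, Diaz 17. Khan has a majority.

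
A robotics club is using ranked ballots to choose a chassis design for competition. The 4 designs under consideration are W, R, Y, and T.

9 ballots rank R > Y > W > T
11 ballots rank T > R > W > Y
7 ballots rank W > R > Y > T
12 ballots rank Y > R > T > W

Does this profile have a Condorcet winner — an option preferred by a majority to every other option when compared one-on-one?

Head-to-head results (39 voters total):
W vs R: R wins 32–7.
W vs Y: Y wins 21–18.
W vs T: T wins 23–16.
R vs Y: R wins 27–12.
R vs T: R wins 28–11.
Y vs T: Y wins 28–11.
R beats each rival — W (32–7), Y (27–12), T (28–11) — so R is the Condorcet winner.

Yes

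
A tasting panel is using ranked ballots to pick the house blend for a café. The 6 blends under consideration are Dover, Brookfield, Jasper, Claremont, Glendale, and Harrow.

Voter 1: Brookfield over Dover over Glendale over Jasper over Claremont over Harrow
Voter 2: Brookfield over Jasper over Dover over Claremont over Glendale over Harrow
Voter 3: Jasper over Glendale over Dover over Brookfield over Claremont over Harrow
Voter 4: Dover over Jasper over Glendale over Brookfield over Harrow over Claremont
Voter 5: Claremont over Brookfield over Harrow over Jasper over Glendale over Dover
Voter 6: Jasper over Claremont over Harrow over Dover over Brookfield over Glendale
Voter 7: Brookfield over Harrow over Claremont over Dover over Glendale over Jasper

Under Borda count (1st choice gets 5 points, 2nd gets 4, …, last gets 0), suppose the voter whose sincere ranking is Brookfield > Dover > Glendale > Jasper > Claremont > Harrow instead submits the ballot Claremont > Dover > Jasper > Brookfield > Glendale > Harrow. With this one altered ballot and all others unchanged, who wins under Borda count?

Borda totals with the altered ballot: Dover 19, Brookfield 21, Jasper 23, Claremont 20, Glendale 11, Harrow 11.
The switch changes the winner from Brookfield to Jasper.

Jasper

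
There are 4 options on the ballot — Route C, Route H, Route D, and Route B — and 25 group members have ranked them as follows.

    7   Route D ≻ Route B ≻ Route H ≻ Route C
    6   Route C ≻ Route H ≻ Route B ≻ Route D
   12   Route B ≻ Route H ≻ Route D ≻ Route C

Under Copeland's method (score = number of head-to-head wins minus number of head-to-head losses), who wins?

Pairwise results:
  Route C vs Route H: Route H wins 19–6.
  Route C vs Route D: Route D wins 19–6.
  Route C vs Route B: Route B wins 19–6.
  Route H vs Route D: Route H wins 18–7.
  Route H vs Route B: Route B wins 19–6.
  Route D vs Route B: Route B wins 18–7.
Copeland scores (wins − losses):
  Route C: 0 − 3 = -3
  Route H: 2 − 1 = 1
  Route D: 1 − 2 = -1
  Route B: 3 − 0 = 3
Route B has the best Copeland score.

Route B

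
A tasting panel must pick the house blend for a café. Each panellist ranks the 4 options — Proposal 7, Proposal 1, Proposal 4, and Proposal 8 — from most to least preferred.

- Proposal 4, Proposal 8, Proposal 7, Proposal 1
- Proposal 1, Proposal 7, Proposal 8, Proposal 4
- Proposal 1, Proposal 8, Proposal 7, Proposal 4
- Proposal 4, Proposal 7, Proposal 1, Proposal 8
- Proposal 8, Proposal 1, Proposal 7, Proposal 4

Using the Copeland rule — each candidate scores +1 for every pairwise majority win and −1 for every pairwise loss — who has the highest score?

Proposal 1

Pairwise results:
  Proposal 7 vs Proposal 1: Proposal 1 wins 3–2.
  Proposal 7 vs Proposal 4: Proposal 7 wins 3–2.
  Proposal 7 vs Proposal 8: Proposal 8 wins 3–2.
  Proposal 1 vs Proposal 4: Proposal 1 wins 3–2.
  Proposal 1 vs Proposal 8: Proposal 1 wins 3–2.
  Proposal 4 vs Proposal 8: Proposal 8 wins 3–2.
Copeland scores (wins − losses):
  Proposal 7: 1 − 2 = -1
  Proposal 1: 3 − 0 = 3
  Proposal 4: 0 − 3 = -3
  Proposal 8: 2 − 1 = 1
Proposal 1 has the best Copeland score.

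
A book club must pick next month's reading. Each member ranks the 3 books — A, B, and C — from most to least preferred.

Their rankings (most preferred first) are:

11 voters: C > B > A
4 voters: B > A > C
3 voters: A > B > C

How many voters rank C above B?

Ballots ranking C above B: 11.
Ballots ranking B above C: 4+3 = 7.
So 11 of 18 voters prefer C to B.

11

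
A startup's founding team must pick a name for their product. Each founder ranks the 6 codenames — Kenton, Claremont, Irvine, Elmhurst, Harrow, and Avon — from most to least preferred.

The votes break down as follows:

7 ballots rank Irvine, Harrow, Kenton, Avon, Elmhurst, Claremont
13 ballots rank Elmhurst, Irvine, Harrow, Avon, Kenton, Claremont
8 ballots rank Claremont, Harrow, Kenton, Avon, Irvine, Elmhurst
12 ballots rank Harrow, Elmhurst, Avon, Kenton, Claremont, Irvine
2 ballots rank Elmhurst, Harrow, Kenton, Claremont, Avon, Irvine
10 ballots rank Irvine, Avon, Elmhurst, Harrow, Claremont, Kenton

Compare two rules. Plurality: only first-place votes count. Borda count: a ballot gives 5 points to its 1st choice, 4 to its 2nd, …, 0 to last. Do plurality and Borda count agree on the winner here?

No

Plurality first-place counts: Kenton 0, Claremont 8, Irvine 17, Elmhurst 15, Harrow 12, Avon 0 → Irvine.
Borda totals: Kenton 88, Claremont 66, Irvine 145, Elmhurst 160, Harrow 187, Avon 134 → Harrow.
The two rules disagree: plurality picks Irvine, Borda picks Harrow.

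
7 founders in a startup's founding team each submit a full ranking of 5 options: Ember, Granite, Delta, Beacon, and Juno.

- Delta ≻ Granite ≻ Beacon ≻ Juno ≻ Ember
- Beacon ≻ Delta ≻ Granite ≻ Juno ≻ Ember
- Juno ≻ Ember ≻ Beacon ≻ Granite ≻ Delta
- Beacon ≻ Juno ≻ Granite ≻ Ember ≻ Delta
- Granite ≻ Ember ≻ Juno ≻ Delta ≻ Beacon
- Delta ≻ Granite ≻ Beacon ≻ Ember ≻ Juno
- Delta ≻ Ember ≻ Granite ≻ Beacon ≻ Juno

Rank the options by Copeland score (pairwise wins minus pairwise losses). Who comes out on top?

Delta

Pairwise results:
  Ember vs Granite: Granite wins 5–2.
  Ember vs Delta: Delta wins 4–3.
  Ember vs Beacon: Beacon wins 4–3.
  Ember vs Juno: Juno wins 4–3.
  Granite vs Delta: Delta wins 4–3.
  Granite vs Beacon: Granite wins 4–3.
  Granite vs Juno: Granite wins 5–2.
  Delta vs Beacon: Delta wins 4–3.
  Delta vs Juno: Delta wins 4–3.
  Beacon vs Juno: Beacon wins 5–2.
Copeland scores (wins − losses):
  Ember: 0 − 4 = -4
  Granite: 3 − 1 = 2
  Delta: 4 − 0 = 4
  Beacon: 2 − 2 = 0
  Juno: 1 − 3 = -2
Delta has the best Copeland score.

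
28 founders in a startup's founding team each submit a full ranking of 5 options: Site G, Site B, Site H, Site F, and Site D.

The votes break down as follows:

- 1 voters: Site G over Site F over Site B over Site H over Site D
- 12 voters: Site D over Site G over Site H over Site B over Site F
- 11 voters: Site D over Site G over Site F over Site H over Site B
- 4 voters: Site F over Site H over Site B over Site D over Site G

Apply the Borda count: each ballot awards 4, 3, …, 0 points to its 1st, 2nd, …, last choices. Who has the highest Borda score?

Site D

Borda scores:
  Site G: 4 + 12·3 + 11·3 + 4·0 = 73
  Site B: 2 + 12·1 + 11·0 + 4·2 = 22
  Site H: 1 + 12·2 + 11·1 + 4·3 = 48
  Site F: 3 + 12·0 + 11·2 + 4·4 = 41
  Site D: 0 + 12·4 + 11·4 + 4·1 = 96
Site D has the highest total.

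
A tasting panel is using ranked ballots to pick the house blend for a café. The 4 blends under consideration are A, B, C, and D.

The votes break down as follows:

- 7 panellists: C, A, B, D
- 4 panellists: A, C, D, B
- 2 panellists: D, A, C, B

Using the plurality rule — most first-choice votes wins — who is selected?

C

First-place vote totals:
  A: 4
  B: 0
  C: 7
  D: 2
C has the most first-place votes.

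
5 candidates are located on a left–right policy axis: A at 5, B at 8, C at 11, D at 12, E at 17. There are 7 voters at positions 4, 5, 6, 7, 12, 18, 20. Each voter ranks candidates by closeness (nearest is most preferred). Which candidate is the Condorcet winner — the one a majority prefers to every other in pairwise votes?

With single-peaked preferences on a line, the Condorcet winner is the candidate closest to the median voter.
The median voter (position 7) is closest to B at 8.
Check: B vs C — voters closer to B: 4 of 7.

B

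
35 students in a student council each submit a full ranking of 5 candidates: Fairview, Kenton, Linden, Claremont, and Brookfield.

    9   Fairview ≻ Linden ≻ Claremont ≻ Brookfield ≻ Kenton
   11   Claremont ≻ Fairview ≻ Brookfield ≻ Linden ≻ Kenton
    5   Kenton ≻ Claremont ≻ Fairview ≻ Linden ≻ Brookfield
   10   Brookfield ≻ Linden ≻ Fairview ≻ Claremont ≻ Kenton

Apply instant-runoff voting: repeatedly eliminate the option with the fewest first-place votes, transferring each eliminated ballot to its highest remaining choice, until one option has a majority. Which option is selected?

Claremont

Round 1: Claremont 11, Brookfield 10, Fairview 9, Kenton 5, Linden 0. Linden has the fewest and is eliminated.
Round 2: Claremont 11, Brookfield 10, Fairview 9, Kenton 5. Kenton has the fewest and is eliminated.
Round 3: Claremont 16, Brookfield 10, Fairview 9. Fairview has the fewest and is eliminated.
Round 4: Claremont 25, Brookfield 10. Claremont has a majority.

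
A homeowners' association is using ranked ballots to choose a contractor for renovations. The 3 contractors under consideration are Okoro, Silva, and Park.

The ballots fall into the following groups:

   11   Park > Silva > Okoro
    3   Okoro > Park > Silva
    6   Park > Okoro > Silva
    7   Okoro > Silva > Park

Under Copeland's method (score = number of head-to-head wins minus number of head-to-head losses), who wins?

Pairwise results:
  Okoro vs Silva: Okoro wins 16–11.
  Okoro vs Park: Park wins 17–10.
  Silva vs Park: Park wins 20–7.
Copeland scores (wins − losses):
  Okoro: 1 − 1 = 0
  Silva: 0 − 2 = -2
  Park: 2 − 0 = 2
Park has the best Copeland score.

Park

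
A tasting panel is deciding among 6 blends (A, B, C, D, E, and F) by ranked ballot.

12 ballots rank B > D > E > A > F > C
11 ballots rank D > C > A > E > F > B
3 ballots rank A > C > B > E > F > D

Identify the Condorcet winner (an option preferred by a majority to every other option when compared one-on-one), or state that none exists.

None — there is no Condorcet winner

Head-to-head results (26 voters total):
A vs B: A wins 14–12.
A vs C: A wins 15–11.
A vs D: D wins 23–3.
A vs E: A wins 14–12.
A vs F: A wins 26–0.
B vs C: C wins 14–12.
B vs D: B wins 15–11.
B vs E: B wins 15–11.
B vs F: B wins 15–11.
C vs D: D wins 23–3.
C vs E: C wins 14–12.
C vs F: C wins 14–12.
D vs E: D wins 23–3.
D vs F: D wins 23–3.
E vs F: E wins 26–0.
No candidate beats all others: A beats B beats D beats A, a majority cycle.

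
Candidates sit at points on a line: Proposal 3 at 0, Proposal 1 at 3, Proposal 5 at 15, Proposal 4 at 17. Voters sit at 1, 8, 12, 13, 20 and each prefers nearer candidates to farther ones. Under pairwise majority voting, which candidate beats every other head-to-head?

With single-peaked preferences on a line, the Condorcet winner is the candidate closest to the median voter.
The median voter (position 12) is closest to Proposal 5 at 15.
Check: Proposal 5 vs Proposal 4 — voters closer to Proposal 5: 4 of 5.

Proposal 5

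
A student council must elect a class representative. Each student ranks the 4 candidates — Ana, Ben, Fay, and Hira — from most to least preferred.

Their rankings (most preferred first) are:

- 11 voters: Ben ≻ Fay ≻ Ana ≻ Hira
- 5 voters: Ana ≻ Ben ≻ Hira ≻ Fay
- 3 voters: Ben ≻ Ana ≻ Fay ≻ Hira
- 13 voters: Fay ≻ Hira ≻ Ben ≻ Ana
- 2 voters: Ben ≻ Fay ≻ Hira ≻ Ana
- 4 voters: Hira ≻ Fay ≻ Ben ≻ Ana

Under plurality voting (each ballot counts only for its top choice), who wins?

Ben

First-place vote totals:
  Ana: 5
  Ben: 16
  Fay: 13
  Hira: 4
Ben has the most first-place votes.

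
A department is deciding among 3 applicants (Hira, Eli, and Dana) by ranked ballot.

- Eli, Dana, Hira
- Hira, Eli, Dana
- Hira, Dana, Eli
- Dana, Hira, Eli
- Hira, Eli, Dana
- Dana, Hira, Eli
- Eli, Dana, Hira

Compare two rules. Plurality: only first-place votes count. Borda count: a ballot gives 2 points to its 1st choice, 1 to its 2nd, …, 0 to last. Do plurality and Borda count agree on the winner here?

Yes

Plurality first-place counts: Hira 3, Eli 2, Dana 2 → Hira.
Borda totals: Hira 8, Eli 6, Dana 7 → Hira.
The two rules agree on Hira.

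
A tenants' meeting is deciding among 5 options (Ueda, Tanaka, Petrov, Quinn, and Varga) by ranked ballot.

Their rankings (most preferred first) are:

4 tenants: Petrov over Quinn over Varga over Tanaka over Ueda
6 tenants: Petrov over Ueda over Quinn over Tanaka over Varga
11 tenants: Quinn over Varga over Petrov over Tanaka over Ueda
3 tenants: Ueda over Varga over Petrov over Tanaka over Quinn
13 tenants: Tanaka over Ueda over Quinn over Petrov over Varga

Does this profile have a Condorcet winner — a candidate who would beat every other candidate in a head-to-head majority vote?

Head-to-head results (37 voters total):
Ueda vs Tanaka: Tanaka wins 28–9.
Ueda vs Petrov: Petrov wins 21–16.
Ueda vs Quinn: Ueda wins 22–15.
Ueda vs Varga: Ueda wins 22–15.
Tanaka vs Petrov: Petrov wins 24–13.
Tanaka vs Quinn: Quinn wins 21–16.
Tanaka vs Varga: Tanaka wins 19–18.
Petrov vs Quinn: Quinn wins 24–13.
Petrov vs Varga: Petrov wins 23–14.
Quinn vs Varga: Quinn wins 34–3.
No candidate beats all others: Ueda beats Quinn beats Tanaka beats Ueda, a majority cycle.

No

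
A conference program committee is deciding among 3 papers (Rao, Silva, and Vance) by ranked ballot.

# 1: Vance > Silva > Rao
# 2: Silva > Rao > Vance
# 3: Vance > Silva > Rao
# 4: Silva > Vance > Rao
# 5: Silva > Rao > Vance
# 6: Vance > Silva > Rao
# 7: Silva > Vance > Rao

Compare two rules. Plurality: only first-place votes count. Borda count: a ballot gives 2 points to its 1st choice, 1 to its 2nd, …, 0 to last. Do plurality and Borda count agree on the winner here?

Plurality first-place counts: Rao 0, Silva 4, Vance 3 → Silva.
Borda totals: Rao 2, Silva 11, Vance 8 → Silva.
The two rules agree on Silva.

Yes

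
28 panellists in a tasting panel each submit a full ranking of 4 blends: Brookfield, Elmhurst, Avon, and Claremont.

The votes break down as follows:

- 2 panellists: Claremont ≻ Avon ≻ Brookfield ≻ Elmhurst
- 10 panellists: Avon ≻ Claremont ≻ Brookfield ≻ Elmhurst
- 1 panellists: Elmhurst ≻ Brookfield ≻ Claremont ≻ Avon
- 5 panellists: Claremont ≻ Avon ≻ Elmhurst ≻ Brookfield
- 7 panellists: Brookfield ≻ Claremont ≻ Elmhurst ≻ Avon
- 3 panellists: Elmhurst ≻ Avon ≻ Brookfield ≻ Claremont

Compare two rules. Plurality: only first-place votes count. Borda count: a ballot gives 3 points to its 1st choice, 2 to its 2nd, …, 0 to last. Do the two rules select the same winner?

No

Plurality first-place counts: Brookfield 7, Elmhurst 4, Avon 10, Claremont 7 → Avon.
Borda totals: Brookfield 38, Elmhurst 24, Avon 50, Claremont 56 → Claremont.
The two rules disagree: plurality picks Avon, Borda picks Claremont.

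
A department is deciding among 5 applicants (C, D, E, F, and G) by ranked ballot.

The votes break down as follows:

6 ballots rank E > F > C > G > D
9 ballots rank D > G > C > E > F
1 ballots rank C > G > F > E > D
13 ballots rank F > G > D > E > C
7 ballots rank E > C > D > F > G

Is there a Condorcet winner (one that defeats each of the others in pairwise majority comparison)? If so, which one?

There is no Condorcet winner

Head-to-head results (36 voters total):
C vs D: D wins 22–14.
C vs E: E wins 26–10.
C vs F: F wins 19–17.
C vs G: G wins 22–14.
D vs E: D wins 22–14.
D vs F: F wins 20–16.
D vs G: G wins 20–16.
E vs F: E wins 22–14.
E vs G: G wins 23–13.
F vs G: F wins 26–10.
No candidate beats all others: D beats E beats F beats D, a majority cycle.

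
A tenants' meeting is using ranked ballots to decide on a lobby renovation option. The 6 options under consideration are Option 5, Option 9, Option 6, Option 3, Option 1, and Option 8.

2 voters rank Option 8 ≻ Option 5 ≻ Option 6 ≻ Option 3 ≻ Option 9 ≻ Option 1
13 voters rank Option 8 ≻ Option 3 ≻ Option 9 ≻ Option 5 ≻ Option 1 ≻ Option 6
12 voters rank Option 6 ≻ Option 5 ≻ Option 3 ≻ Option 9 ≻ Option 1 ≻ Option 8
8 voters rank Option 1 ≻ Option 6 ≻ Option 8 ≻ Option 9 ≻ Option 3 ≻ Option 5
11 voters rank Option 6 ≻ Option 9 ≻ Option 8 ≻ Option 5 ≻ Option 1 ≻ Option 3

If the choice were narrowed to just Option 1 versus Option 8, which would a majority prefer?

Option 8

Ballots ranking Option 1 above Option 8: 12+8 = 20.
Ballots ranking Option 8 above Option 1: 2+13+11 = 26.
Option 8 wins the head-to-head, 26–20.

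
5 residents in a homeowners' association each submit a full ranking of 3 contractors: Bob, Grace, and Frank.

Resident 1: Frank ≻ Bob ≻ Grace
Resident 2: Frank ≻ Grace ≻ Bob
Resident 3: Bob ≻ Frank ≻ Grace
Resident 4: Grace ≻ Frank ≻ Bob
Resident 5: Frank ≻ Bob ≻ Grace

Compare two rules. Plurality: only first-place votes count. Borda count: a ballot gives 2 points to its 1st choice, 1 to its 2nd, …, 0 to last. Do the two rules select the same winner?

Yes

Plurality first-place counts: Bob 1, Grace 1, Frank 3 → Frank.
Borda totals: Bob 4, Grace 3, Frank 8 → Frank.
The two rules agree on Frank.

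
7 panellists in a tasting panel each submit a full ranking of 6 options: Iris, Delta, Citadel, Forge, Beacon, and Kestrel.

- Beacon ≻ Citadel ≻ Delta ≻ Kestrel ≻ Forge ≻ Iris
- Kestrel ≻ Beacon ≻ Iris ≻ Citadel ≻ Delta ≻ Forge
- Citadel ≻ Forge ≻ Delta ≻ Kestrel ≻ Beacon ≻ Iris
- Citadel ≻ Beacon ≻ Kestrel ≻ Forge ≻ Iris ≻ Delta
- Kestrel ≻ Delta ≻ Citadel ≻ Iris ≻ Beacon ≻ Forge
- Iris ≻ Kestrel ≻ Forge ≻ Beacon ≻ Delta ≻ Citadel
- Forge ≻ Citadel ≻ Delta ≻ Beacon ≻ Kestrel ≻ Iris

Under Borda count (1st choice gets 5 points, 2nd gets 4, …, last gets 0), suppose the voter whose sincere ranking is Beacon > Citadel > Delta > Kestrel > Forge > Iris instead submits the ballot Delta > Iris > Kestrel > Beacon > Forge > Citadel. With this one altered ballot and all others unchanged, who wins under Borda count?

Kestrel

Borda totals with the altered ballot: Iris 15, Delta 17, Citadel 19, Forge 15, Beacon 16, Kestrel 23.
The switch changes the winner from Citadel to Kestrel.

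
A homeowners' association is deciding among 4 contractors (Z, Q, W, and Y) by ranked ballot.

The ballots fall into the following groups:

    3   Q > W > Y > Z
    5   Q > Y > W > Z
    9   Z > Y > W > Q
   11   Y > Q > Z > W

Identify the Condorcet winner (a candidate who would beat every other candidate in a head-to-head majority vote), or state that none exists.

Head-to-head results (28 voters total):
Z vs Q: Q wins 19–9.
Z vs W: Z wins 20–8.
Z vs Y: Y wins 19–9.
Q vs W: Q wins 19–9.
Q vs Y: Y wins 20–8.
W vs Y: Y wins 25–3.
Y beats each rival — Z (19–9), Q (20–8), W (25–3) — so Y is the Condorcet winner.

Y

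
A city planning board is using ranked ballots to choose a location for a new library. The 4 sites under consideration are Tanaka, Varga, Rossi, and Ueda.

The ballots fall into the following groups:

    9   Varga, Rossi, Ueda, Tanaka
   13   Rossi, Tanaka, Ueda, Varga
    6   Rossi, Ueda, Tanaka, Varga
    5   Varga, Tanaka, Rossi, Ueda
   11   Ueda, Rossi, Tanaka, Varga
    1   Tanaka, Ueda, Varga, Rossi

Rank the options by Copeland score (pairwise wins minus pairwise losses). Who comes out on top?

Pairwise results:
  Tanaka vs Varga: Tanaka wins 31–14.
  Tanaka vs Rossi: Rossi wins 39–6.
  Tanaka vs Ueda: Ueda wins 26–19.
  Varga vs Rossi: Rossi wins 30–15.
  Varga vs Ueda: Ueda wins 31–14.
  Rossi vs Ueda: Rossi wins 33–12.
Copeland scores (wins − losses):
  Tanaka: 1 − 2 = -1
  Varga: 0 − 3 = -3
  Rossi: 3 − 0 = 3
  Ueda: 2 − 1 = 1
Rossi has the best Copeland score.

Rossi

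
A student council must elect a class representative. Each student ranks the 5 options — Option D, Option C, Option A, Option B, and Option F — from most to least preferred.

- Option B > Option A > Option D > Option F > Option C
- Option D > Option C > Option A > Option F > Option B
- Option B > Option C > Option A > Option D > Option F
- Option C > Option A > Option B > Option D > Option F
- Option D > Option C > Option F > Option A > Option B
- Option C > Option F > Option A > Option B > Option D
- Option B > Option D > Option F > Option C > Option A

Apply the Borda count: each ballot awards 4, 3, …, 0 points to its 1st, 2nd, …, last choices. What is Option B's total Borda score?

15

Borda scores:
  Option D: 2 + 4 + 1 + 1 + 4 + 0 + 3 = 15
  Option C: 0 + 3 + 3 + 4 + 3 + 4 + 1 = 18
  Option A: 3 + 2 + 2 + 3 + 1 + 2 + 0 = 13
  Option B: 4 + 0 + 4 + 2 + 0 + 1 + 4 = 15
  Option F: 1 + 1 + 0 + 0 + 2 + 3 + 2 = 9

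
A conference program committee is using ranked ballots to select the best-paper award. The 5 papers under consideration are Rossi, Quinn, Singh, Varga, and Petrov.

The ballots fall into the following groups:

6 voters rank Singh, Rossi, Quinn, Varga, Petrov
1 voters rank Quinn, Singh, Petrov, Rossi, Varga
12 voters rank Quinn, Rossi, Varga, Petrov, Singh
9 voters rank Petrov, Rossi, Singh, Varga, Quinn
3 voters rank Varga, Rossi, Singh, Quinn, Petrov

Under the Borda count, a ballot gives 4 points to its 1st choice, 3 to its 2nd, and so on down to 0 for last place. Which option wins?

Rossi

Borda scores:
  Rossi: 6·3 + 1 + 12·3 + 9·3 + 3·3 = 91
  Quinn: 6·2 + 4 + 12·4 + 9·0 + 3·1 = 67
  Singh: 6·4 + 3 + 12·0 + 9·2 + 3·2 = 51
  Varga: 6·1 + 0 + 12·2 + 9·1 + 3·4 = 51
  Petrov: 6·0 + 2 + 12·1 + 9·4 + 3·0 = 50
Rossi has the highest total.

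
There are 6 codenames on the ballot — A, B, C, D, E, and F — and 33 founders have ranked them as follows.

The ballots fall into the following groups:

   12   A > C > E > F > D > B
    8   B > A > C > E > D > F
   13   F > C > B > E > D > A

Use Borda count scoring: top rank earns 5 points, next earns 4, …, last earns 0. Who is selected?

Borda scores:
  A: 12·5 + 8·4 + 13·0 = 92
  B: 12·0 + 8·5 + 13·3 = 79
  C: 12·4 + 8·3 + 13·4 = 124
  D: 12·1 + 8·1 + 13·1 = 33
  E: 12·3 + 8·2 + 13·2 = 78
  F: 12·2 + 8·0 + 13·5 = 89
C has the highest total.

C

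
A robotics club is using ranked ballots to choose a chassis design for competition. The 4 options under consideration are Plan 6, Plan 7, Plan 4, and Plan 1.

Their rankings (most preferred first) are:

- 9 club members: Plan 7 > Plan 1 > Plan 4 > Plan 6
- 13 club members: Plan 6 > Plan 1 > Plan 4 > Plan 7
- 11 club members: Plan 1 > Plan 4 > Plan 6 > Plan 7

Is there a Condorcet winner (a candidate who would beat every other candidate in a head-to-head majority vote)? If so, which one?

Head-to-head results (33 voters total):
Plan 6 vs Plan 7: Plan 6 wins 24–9.
Plan 6 vs Plan 4: Plan 4 wins 20–13.
Plan 6 vs Plan 1: Plan 1 wins 20–13.
Plan 7 vs Plan 4: Plan 4 wins 24–9.
Plan 7 vs Plan 1: Plan 1 wins 24–9.
Plan 4 vs Plan 1: Plan 1 wins 33–0.
Plan 1 beats each rival — Plan 6 (20–13), Plan 7 (24–9), Plan 4 (33–0) — so Plan 1 is the Condorcet winner.

Plan 1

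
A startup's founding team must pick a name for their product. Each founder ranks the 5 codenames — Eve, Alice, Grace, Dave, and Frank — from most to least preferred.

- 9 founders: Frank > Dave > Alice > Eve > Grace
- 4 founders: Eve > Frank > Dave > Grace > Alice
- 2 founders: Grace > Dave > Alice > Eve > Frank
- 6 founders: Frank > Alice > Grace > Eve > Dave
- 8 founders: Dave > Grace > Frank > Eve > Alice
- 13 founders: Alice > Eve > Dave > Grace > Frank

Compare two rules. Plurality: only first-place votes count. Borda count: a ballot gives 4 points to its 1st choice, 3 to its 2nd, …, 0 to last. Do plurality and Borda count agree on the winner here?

No

Plurality first-place counts: Eve 4, Alice 13, Grace 2, Dave 8, Frank 15 → Frank.
Borda totals: Eve 80, Alice 92, Grace 61, Dave 99, Frank 88 → Dave.
The two rules disagree: plurality picks Frank, Borda picks Dave.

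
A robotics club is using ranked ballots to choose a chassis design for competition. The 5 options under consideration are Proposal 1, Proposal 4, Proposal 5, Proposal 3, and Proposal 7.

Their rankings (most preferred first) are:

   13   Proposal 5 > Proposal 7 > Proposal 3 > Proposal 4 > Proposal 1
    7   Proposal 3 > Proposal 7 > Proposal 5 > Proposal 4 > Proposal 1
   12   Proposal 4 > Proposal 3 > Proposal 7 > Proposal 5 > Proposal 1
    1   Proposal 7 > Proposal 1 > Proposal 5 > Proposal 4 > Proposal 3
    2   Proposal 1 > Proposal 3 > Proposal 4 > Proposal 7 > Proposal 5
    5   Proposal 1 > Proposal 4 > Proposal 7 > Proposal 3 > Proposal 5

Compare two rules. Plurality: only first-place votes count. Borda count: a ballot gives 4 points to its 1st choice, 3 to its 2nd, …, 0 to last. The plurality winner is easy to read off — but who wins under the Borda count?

Plurality first-place counts: Proposal 1 7, Proposal 4 12, Proposal 5 13, Proposal 3 7, Proposal 7 1 → Proposal 5.
Borda totals: Proposal 1 31, Proposal 4 88, Proposal 5 80, Proposal 3 101, Proposal 7 100 → Proposal 3.

Proposal 3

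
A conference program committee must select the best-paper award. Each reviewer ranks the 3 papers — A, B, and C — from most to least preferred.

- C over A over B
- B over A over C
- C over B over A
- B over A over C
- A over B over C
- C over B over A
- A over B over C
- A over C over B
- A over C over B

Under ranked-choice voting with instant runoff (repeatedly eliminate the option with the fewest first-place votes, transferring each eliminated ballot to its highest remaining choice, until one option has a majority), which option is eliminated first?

B

Round 1: A 4, C 3, B 2. B has the fewest and is eliminated.
Round 2: A 6, C 3. A has a majority.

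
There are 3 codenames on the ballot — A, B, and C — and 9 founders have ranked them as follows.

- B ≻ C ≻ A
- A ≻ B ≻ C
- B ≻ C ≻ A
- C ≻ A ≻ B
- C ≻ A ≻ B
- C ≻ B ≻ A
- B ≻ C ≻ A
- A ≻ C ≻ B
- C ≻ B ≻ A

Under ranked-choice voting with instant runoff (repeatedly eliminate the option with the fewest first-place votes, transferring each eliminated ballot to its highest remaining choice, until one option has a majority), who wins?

C

Round 1: C 4, B 3, A 2. A has the fewest and is eliminated.
Round 2: C 5, B 4. C has a majority.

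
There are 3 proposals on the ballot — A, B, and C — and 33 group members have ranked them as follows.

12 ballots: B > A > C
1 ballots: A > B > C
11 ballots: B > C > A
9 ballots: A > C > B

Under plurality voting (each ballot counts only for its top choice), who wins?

B

First-place vote totals:
  A: 10
  B: 23
  C: 0
B has the most first-place votes.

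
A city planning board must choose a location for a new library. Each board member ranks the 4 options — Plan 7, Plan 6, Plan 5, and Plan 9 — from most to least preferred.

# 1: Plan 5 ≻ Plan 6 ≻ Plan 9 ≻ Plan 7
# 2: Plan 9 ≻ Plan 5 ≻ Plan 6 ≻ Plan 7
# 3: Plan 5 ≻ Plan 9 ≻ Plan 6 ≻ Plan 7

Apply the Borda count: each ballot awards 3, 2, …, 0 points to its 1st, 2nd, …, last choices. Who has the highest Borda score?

Borda scores:
  Plan 7: 0 + 0 + 0 = 0
  Plan 6: 2 + 1 + 1 = 4
  Plan 5: 3 + 2 + 3 = 8
  Plan 9: 1 + 3 + 2 = 6
Plan 5 has the highest total.

Plan 5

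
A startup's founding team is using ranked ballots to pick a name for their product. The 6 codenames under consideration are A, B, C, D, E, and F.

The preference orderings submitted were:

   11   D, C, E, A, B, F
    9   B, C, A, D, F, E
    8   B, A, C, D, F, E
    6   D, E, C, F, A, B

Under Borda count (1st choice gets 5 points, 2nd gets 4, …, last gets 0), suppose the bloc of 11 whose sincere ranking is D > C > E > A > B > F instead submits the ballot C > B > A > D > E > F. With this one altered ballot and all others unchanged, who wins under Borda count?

C

Borda totals with the altered ballot: A 98, B 129, C 133, D 86, E 35, F 29.
The winner is unchanged: still C.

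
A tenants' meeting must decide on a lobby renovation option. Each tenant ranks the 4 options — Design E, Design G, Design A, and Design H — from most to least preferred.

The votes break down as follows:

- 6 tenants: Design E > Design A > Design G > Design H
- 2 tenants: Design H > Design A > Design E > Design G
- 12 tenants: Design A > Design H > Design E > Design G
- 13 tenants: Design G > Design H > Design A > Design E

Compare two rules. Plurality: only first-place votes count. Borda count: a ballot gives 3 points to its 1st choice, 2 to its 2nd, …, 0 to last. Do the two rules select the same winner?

No

Plurality first-place counts: Design E 6, Design G 13, Design A 12, Design H 2 → Design G.
Borda totals: Design E 32, Design G 45, Design A 65, Design H 56 → Design A.
The two rules disagree: plurality picks Design G, Borda picks Design A.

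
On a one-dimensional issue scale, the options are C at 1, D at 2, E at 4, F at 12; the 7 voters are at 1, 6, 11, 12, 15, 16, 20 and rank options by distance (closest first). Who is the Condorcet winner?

F

With single-peaked preferences on a line, the Condorcet winner is the candidate closest to the median voter.
The median voter (position 12) is closest to F at 12.
Check: F vs C — voters closer to F: 5 of 7.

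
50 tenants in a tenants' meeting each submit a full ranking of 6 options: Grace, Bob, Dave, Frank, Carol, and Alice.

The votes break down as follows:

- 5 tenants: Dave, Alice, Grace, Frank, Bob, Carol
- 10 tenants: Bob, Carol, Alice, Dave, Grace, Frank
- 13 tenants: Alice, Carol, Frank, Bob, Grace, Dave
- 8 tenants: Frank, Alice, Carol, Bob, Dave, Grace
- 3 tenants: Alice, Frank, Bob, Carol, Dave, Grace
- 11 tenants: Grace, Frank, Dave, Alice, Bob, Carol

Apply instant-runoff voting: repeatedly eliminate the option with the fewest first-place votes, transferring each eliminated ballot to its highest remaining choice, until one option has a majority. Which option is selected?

Round 1: Alice 16, Grace 11, Bob 10, Frank 8, Dave 5, Carol 0. Carol has the fewest and is eliminated.
Round 2: Alice 16, Grace 11, Bob 10, Frank 8, Dave 5. Dave has the fewest and is eliminated.
Round 3: Alice 21, Grace 11, Bob 10, Frank 8. Frank has the fewest and is eliminated.
Round 4: Alice 29, Grace 11, Bob 10. Alice has a majority.

Alice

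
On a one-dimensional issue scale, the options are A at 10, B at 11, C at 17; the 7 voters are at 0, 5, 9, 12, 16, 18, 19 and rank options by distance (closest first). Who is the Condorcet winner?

B

With single-peaked preferences on a line, the Condorcet winner is the candidate closest to the median voter.
The median voter (position 12) is closest to B at 11.
Check: B vs C — voters closer to B: 4 of 7.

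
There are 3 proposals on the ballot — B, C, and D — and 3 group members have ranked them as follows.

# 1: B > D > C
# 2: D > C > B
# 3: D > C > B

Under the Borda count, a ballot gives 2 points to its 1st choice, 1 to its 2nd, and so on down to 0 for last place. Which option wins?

D

Borda scores:
  B: 2 + 0 + 0 = 2
  C: 0 + 1 + 1 = 2
  D: 1 + 2 + 2 = 5
D has the highest total.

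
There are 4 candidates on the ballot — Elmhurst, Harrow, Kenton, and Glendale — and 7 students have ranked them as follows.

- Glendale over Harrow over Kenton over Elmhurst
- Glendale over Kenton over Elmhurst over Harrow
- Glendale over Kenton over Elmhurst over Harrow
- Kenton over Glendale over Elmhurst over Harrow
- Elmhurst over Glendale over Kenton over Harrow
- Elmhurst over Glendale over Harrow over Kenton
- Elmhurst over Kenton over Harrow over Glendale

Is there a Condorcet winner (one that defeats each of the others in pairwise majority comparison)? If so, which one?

Glendale

Head-to-head results (7 voters total):
Elmhurst vs Harrow: Elmhurst wins 6–1.
Elmhurst vs Kenton: Kenton wins 4–3.
Elmhurst vs Glendale: Glendale wins 4–3.
Harrow vs Kenton: Kenton wins 5–2.
Harrow vs Glendale: Glendale wins 6–1.
Kenton vs Glendale: Glendale wins 5–2.
Glendale beats each rival — Elmhurst (4–3), Harrow (6–1), Kenton (5–2) — so Glendale is the Condorcet winner.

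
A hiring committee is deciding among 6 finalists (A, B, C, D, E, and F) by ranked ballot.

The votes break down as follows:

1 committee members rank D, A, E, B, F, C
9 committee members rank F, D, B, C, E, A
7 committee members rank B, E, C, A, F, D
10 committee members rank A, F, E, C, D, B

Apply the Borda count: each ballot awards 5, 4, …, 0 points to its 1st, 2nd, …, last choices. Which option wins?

F

Borda scores:
  A: 4 + 9·0 + 7·2 + 10·5 = 68
  B: 2 + 9·3 + 7·5 + 10·0 = 64
  C: 0 + 9·2 + 7·3 + 10·2 = 59
  D: 5 + 9·4 + 7·0 + 10·1 = 51
  E: 3 + 9·1 + 7·4 + 10·3 = 70
  F: 1 + 9·5 + 7·1 + 10·4 = 93
F has the highest total.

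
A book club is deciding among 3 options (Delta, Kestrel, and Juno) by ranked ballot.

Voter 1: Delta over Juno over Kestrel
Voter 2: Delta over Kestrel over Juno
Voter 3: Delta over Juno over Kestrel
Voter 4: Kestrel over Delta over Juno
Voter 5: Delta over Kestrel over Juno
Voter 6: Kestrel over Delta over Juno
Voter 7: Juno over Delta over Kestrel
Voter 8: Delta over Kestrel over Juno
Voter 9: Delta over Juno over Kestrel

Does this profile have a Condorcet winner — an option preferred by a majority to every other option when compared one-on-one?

Yes

Head-to-head results (9 voters total):
Delta vs Kestrel: Delta wins 7–2.
Delta vs Juno: Delta wins 8–1.
Kestrel vs Juno: Kestrel wins 5–4.
Delta beats each rival — Kestrel (7–2), Juno (8–1) — so Delta is the Condorcet winner.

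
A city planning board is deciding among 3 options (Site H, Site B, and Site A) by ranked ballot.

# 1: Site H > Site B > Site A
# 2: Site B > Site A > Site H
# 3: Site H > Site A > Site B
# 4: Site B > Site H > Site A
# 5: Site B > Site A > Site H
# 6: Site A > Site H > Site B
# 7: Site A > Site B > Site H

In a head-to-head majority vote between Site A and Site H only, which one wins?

Site A

Ballots ranking Site A above Site H: 4.
Ballots ranking Site H above Site A: 3.
Site A wins the head-to-head, 4–3.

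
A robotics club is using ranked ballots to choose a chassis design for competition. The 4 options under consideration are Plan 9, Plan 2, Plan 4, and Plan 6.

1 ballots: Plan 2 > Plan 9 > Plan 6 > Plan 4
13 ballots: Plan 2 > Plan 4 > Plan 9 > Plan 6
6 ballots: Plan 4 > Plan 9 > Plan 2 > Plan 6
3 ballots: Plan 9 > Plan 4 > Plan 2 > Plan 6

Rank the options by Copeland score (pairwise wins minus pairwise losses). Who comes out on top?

Pairwise results:
  Plan 9 vs Plan 2: Plan 2 wins 14–9.
  Plan 9 vs Plan 4: Plan 4 wins 19–4.
  Plan 9 vs Plan 6: Plan 9 wins 23–0.
  Plan 2 vs Plan 4: Plan 2 wins 14–9.
  Plan 2 vs Plan 6: Plan 2 wins 23–0.
  Plan 4 vs Plan 6: Plan 4 wins 22–1.
Copeland scores (wins − losses):
  Plan 9: 1 − 2 = -1
  Plan 2: 3 − 0 = 3
  Plan 4: 2 − 1 = 1
  Plan 6: 0 − 3 = -3
Plan 2 has the best Copeland score.

Plan 2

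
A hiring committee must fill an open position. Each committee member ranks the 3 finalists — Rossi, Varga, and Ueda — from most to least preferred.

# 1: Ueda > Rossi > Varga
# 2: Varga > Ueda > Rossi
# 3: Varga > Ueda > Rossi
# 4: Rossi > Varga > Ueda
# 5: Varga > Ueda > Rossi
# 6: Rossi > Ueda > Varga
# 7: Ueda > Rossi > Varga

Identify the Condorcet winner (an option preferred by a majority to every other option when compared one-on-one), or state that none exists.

There is no Condorcet winner

Head-to-head results (7 voters total):
Rossi vs Varga: Rossi wins 4–3.
Rossi vs Ueda: Ueda wins 5–2.
Varga vs Ueda: Varga wins 4–3.
No candidate beats all others: Rossi beats Varga beats Ueda beats Rossi, a majority cycle.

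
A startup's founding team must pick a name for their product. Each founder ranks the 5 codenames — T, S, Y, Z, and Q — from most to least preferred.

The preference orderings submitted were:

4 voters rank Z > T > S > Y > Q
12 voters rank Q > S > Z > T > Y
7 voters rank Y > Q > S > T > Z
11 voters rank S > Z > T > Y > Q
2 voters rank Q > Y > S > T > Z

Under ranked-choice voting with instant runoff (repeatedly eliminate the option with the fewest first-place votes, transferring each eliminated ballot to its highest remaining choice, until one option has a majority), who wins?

Round 1: Q 14, S 11, Y 7, Z 4, T 0. T has the fewest and is eliminated.
Round 2: Q 14, S 11, Y 7, Z 4. Z has the fewest and is eliminated.
Round 3: S 15, Q 14, Y 7. Y has the fewest and is eliminated.
Round 4: Q 21, S 15. Q has a majority.

Q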